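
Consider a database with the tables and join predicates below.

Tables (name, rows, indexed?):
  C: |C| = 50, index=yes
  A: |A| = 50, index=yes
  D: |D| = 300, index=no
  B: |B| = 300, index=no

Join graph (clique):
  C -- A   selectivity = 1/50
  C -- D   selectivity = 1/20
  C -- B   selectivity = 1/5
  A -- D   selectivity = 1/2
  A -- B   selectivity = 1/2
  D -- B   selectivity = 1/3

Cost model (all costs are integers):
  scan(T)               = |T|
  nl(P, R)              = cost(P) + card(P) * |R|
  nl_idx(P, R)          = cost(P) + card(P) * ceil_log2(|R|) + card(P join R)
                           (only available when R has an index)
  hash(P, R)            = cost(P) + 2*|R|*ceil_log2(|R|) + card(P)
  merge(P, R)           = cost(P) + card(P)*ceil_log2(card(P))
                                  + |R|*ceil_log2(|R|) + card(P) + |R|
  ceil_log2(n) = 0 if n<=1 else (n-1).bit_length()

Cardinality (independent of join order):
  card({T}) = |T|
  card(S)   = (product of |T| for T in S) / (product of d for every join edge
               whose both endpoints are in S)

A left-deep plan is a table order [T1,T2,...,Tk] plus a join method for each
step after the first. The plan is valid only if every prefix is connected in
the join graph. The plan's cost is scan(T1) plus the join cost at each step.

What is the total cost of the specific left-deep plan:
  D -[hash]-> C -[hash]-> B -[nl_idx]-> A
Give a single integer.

step 1: scan D: cost=300, card=300
step 2: join C via hash
    card(P join C) = 300*50/(20) = 750
    cost = 300 + 2*50*6 + 300 = 1200
step 3: join B via hash
    card(P join B) = 750*300/(5*3) = 15000
    cost = 1200 + 2*300*9 + 750 = 7350
step 4: join A via nl_idx
    card(P join A) = 15000*50/(50*2*2) = 3750
    cost = 7350 + 15000*6 + 3750 = 101100

101100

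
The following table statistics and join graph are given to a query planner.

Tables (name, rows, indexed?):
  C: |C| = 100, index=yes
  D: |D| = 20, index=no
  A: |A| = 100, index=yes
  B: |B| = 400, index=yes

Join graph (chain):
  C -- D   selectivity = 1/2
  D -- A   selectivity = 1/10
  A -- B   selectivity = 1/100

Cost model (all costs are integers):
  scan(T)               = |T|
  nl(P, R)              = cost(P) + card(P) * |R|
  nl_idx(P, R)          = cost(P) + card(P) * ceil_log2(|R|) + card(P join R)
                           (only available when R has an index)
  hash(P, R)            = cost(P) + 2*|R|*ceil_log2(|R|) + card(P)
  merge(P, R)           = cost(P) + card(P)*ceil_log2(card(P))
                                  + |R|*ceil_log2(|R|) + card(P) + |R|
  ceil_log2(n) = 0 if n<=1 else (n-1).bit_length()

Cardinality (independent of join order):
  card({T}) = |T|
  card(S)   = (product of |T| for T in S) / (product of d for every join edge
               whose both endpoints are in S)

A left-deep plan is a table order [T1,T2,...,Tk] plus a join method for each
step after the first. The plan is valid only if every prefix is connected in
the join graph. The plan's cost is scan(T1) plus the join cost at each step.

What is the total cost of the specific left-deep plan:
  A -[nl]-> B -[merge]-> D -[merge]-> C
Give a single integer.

step 1: scan A: cost=100, card=100
step 2: join B via nl
    card(P join B) = 100*400/(100) = 400
    cost = 100 + 100*400 = 40100
step 3: join D via merge
    card(P join D) = 400*20/(10) = 800
    cost = 40100 + 400*9 + 20*5 + 400 + 20 = 44220
step 4: join C via merge
    card(P join C) = 800*100/(2) = 40000
    cost = 44220 + 800*10 + 100*7 + 800 + 100 = 53820

53820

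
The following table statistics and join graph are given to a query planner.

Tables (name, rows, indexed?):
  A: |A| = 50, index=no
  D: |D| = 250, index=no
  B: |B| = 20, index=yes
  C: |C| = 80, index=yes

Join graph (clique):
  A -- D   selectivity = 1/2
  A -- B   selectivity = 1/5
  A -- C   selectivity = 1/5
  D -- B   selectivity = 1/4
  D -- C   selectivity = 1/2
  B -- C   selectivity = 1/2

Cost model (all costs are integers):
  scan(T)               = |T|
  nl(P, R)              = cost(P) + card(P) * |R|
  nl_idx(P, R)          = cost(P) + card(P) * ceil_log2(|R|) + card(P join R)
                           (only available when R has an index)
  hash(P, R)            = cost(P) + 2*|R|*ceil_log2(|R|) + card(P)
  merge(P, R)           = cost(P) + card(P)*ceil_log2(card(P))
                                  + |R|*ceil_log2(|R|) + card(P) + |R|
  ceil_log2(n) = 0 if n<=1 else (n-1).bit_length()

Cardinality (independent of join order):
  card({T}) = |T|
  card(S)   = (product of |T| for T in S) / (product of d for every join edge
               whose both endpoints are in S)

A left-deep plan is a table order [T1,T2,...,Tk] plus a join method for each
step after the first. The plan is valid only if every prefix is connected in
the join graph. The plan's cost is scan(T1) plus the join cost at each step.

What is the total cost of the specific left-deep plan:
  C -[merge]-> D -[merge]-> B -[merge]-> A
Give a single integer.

step 1: scan C: cost=80, card=80
step 2: join D via merge
    card(P join D) = 80*250/(2) = 10000
    cost = 80 + 80*7 + 250*8 + 80 + 250 = 2970
step 3: join B via merge
    card(P join B) = 10000*20/(4*2) = 25000
    cost = 2970 + 10000*14 + 20*5 + 10000 + 20 = 153090
step 4: join A via merge
    card(P join A) = 25000*50/(2*5*5) = 25000
    cost = 153090 + 25000*15 + 50*6 + 25000 + 50 = 553440

553440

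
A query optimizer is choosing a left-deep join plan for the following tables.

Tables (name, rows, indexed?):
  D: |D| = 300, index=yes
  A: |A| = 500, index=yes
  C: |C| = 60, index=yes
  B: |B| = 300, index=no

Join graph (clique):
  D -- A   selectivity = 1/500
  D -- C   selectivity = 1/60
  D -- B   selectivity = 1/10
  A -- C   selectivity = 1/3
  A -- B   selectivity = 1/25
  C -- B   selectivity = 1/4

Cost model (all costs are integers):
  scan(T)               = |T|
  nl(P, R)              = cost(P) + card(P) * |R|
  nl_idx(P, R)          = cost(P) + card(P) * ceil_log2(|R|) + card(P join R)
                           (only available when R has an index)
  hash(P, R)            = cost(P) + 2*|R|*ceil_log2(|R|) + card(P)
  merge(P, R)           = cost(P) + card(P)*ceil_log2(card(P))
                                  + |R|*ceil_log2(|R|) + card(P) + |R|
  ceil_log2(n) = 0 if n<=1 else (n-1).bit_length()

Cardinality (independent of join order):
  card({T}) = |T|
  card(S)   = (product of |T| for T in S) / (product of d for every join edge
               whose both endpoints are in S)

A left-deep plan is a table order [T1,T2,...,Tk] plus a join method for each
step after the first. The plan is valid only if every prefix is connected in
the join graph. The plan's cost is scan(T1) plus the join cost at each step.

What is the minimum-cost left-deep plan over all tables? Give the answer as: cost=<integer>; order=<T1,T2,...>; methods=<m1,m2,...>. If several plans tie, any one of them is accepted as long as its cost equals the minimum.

Selinger DP (subsets sized 1..n):
  {D}: scan cost=300, card=300
  {A}: scan cost=500, card=500
  {C}: scan cost=60, card=60
  {B}: scan cost=300, card=300
  {AD}: card=300; try (A,nl_idx)→3300, (D,nl_idx)→5300, (D,hash)→6400, (A,merge)→8300, (D,merge)→8500, (A,hash)→9600 …(+2); best=3300 via (A,nl_idx)
  {CD}: card=300; try (D,nl_idx)→900, (C,hash)→1320, (C,nl_idx)→2400, (D,merge)→3480, (C,merge)→3720, (D,hash)→5520 …(+2); best=900 via (D,nl_idx)
  {BD}: card=9000; try (D,hash)→6000, (B,hash)→6000, (D,merge)→6300, (B,merge)→6300, (D,nl_idx)→12000, (D,nl)→90300 …(+1); best=6000 via (D,hash)
  {AC}: card=10000; try (C,hash)→1720, (A,merge)→5480, (C,merge)→5920, (A,hash)→9120, (A,nl_idx)→10600, (C,nl_idx)→13500 …(+2); best=1720 via (C,hash)
  {AB}: card=6000; try (B,hash)→6400, (A,merge)→8300, (B,merge)→8500, (A,nl_idx)→9000, (A,hash)→9600, (A,nl)→150300 …(+1); best=6400 via (B,hash)
  {BC}: card=4500; try (C,hash)→1320, (B,merge)→3480, (C,merge)→3720, (B,hash)→5520, (C,nl_idx)→6600, (B,nl)→18060 …(+1); best=1320 via (C,hash)
  {ACD}: card=100; try (A,nl_idx)→3700, (C,hash)→4320, (C,nl_idx)→5200, (C,merge)→6720, (A,merge)→8900, (A,hash)→10200 …(+6); best=3700 via (A,nl_idx)
  {ABD}: card=360; try (B,hash)→9000, (B,merge)→9300, (D,hash)→17800, (A,hash)→24000, (D,nl_idx)→60760, (A,nl_idx)→87360 …(+5); best=9000 via (B,hash)
  {BCD}: card=2250; try (B,hash)→6600, (B,merge)→6900, (D,hash)→11220, (C,hash)→15720, (D,nl_idx)→44070, (C,nl_idx)→62250 …(+5); best=6600 via (B,hash)
  {ABC}: card=30000; try (C,hash)→13120, (A,hash)→14820, (B,hash)→17120, (A,merge)→69320, (A,nl_idx)→71820, (C,nl_idx)→72400 …(+5); best=13120 via (C,hash)
  {ABCD}: card=30; try (B,merge)→7500, (B,hash)→9200, (C,hash)→10080, (C,nl_idx)→11190, (C,merge)→13020, (A,hash)→17850 …(+9); best=7500 via (B,merge)

cost=7500; order=C,D,A,B; methods=nl_idx,nl_idx,merge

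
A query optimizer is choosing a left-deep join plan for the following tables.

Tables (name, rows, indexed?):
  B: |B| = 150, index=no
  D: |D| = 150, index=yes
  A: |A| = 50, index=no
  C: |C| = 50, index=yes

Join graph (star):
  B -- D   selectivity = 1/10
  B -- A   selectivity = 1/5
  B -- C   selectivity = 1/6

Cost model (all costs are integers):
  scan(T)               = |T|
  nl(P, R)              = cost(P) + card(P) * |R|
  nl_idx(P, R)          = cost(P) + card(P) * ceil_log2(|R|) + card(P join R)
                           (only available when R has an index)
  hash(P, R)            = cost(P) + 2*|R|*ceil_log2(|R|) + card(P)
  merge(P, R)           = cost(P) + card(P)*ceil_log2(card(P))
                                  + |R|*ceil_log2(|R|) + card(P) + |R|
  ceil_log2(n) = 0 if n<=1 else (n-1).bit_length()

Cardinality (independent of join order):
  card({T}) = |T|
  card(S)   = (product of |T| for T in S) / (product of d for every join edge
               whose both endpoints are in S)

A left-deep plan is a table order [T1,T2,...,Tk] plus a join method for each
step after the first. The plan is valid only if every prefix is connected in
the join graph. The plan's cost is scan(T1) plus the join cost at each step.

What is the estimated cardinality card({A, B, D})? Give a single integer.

22500

Tables in S: A(50), B(150), D(150)
Edges inside S: B-D(d=10), B-A(d=5)
numerator = 50 * 150 * 150 = 1125000
denominator = 10 * 5 = 50
card(S) = 1125000 / 50 = 22500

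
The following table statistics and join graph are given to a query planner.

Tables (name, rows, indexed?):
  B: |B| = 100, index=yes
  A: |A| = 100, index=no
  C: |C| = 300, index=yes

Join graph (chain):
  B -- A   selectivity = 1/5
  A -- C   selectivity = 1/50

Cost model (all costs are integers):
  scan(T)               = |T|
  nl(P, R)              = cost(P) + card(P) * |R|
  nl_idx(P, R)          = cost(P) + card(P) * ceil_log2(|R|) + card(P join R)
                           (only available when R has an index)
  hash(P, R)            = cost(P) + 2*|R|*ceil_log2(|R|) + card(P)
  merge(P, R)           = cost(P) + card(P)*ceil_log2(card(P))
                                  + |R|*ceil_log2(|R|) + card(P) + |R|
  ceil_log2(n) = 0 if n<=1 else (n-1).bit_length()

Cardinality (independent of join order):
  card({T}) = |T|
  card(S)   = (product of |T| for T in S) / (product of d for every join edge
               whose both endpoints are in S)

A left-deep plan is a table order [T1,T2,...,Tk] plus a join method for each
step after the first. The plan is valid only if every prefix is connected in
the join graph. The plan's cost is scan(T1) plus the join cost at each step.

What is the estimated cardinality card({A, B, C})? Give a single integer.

Tables in S: A(100), B(100), C(300)
Edges inside S: B-A(d=5), A-C(d=50)
numerator = 100 * 100 * 300 = 3000000
denominator = 5 * 50 = 250
card(S) = 3000000 / 250 = 12000

12000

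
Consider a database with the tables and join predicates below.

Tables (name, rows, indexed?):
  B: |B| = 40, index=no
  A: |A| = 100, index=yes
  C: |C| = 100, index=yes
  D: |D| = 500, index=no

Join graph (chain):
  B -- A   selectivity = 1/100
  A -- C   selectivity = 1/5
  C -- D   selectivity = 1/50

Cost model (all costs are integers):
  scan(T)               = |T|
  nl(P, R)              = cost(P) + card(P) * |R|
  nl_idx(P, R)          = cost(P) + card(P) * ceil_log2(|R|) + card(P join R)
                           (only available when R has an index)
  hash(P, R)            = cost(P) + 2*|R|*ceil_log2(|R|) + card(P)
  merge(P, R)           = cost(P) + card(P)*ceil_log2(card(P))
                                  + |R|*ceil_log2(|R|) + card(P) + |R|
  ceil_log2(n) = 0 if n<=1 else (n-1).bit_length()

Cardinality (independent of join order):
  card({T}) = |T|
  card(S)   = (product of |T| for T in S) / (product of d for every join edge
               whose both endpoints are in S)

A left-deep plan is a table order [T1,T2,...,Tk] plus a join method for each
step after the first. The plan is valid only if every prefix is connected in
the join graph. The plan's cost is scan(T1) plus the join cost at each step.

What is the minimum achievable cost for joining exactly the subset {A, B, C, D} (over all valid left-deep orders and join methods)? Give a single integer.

Selinger DP over subsets of {A,B,C,D}:
  {B}: scan cost=40, card=40
  {A}: scan cost=100, card=100
  {C}: scan cost=100, card=100
  {D}: scan cost=500, card=500
  {AB}: card=40; try (A,nl_idx)→360, (B,hash)→680, (A,merge)→1120, (B,merge)→1180, (A,hash)→1480, (A,nl)→4040 …(+1); best=360 via (A,nl_idx)
  {AC}: card=2000; try (C,hash)→1600, (A,hash)→1600, (C,merge)→1700, (A,merge)→1700, (C,nl_idx)→2800, (A,nl_idx)→2800 …(+2); best=1600 via (C,hash)
  {CD}: card=1000; try (C,hash)→2400, (C,nl_idx)→5000, (D,merge)→5900, (C,merge)→6300, (D,hash)→9200, (D,nl)→50100 …(+1); best=2400 via (C,hash)
  {ABC}: card=800; try (C,merge)→1440, (C,nl_idx)→1440, (C,hash)→1800, (B,hash)→4080, (C,nl)→4360, (B,merge)→25880 …(+1); best=1440 via (C,merge)
  {ACD}: card=20000; try (A,hash)→4800, (D,hash)→12600, (A,merge)→14200, (A,nl_idx)→29400, (D,merge)→30600, (A,nl)→102400 …(+1); best=4800 via (A,hash)
  {ABCD}: card=8000; try (D,hash)→11240, (D,merge)→15240, (B,hash)→25280, (B,merge)→325080, (D,nl)→401440, (B,nl)→804800; best=11240 via (D,hash)

11240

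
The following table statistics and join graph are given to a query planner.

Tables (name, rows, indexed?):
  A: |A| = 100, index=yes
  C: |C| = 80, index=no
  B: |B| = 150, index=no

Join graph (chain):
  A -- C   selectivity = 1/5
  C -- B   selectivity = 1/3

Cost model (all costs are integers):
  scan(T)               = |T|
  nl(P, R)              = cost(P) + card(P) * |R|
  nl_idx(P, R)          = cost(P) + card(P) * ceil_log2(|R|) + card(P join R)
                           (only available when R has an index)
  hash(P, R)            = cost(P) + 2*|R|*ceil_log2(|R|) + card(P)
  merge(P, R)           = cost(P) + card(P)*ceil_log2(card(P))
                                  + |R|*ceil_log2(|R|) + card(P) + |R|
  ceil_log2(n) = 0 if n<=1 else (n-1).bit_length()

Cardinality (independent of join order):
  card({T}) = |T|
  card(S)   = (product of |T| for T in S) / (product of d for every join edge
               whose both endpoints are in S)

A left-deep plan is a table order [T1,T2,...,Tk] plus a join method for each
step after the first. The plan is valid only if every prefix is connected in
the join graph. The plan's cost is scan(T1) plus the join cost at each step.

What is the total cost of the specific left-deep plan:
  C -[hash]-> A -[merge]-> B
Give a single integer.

22110

step 1: scan C: cost=80, card=80
step 2: join A via hash
    card(P join A) = 80*100/(5) = 1600
    cost = 80 + 2*100*7 + 80 = 1560
step 3: join B via merge
    card(P join B) = 1600*150/(3) = 80000
    cost = 1560 + 1600*11 + 150*8 + 1600 + 150 = 22110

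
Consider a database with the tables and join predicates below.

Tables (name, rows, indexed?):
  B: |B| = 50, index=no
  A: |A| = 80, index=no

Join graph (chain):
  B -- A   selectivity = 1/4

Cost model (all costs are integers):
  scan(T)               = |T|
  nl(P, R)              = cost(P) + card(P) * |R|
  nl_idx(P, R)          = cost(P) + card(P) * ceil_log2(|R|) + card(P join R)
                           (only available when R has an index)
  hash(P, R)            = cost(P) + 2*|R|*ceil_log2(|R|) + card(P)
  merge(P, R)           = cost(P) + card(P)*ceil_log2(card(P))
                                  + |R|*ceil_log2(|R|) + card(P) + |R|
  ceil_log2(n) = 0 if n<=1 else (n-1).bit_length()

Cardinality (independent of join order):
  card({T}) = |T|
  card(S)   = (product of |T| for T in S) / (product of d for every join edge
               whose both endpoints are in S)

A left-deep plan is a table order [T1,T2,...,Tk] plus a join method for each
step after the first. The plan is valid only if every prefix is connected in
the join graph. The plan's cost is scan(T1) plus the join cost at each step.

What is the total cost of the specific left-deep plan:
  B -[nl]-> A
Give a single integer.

4050

step 1: scan B: cost=50, card=50
step 2: join A via nl
    card(P join A) = 50*80/(4) = 1000
    cost = 50 + 50*80 = 4050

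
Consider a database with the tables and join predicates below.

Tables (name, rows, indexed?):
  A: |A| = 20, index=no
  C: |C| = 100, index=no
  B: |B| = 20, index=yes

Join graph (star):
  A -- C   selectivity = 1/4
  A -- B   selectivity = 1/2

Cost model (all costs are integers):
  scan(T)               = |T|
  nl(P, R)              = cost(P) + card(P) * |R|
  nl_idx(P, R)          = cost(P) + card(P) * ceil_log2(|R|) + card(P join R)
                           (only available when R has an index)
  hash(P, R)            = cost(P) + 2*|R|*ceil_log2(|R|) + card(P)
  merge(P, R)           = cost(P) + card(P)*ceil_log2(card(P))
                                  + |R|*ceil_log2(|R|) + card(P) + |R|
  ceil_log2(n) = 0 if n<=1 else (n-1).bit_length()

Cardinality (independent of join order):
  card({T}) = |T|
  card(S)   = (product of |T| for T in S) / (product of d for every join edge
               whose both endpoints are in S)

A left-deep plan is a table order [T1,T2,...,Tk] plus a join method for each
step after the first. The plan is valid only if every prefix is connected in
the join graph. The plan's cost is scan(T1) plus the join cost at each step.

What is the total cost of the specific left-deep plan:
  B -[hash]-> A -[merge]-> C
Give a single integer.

2840

step 1: scan B: cost=20, card=20
step 2: join A via hash
    card(P join A) = 20*20/(2) = 200
    cost = 20 + 2*20*5 + 20 = 240
step 3: join C via merge
    card(P join C) = 200*100/(4) = 5000
    cost = 240 + 200*8 + 100*7 + 200 + 100 = 2840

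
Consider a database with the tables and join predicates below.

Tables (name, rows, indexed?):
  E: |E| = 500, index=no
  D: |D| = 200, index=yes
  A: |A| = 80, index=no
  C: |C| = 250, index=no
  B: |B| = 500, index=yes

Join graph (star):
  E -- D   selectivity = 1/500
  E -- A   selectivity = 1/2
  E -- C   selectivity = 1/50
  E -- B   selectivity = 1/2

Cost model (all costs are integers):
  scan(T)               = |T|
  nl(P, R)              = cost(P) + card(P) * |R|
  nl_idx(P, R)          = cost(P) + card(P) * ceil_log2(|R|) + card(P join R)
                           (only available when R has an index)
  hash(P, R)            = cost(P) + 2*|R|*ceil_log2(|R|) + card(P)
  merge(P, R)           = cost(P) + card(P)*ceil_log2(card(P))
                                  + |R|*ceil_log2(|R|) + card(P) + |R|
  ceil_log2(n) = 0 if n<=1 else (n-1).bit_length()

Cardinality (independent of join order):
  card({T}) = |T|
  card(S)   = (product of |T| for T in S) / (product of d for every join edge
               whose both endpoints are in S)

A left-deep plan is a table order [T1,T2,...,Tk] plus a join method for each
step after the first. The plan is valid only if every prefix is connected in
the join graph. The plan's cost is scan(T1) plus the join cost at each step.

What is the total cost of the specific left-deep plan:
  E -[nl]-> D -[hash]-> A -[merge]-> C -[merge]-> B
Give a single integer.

step 1: scan E: cost=500, card=500
step 2: join D via nl
    card(P join D) = 500*200/(500) = 200
    cost = 500 + 500*200 = 100500
step 3: join A via hash
    card(P join A) = 200*80/(2) = 8000
    cost = 100500 + 2*80*7 + 200 = 101820
step 4: join C via merge
    card(P join C) = 8000*250/(50) = 40000
    cost = 101820 + 8000*13 + 250*8 + 8000 + 250 = 216070
step 5: join B via merge
    card(P join B) = 40000*500/(2) = 10000000
    cost = 216070 + 40000*16 + 500*9 + 40000 + 500 = 901070

901070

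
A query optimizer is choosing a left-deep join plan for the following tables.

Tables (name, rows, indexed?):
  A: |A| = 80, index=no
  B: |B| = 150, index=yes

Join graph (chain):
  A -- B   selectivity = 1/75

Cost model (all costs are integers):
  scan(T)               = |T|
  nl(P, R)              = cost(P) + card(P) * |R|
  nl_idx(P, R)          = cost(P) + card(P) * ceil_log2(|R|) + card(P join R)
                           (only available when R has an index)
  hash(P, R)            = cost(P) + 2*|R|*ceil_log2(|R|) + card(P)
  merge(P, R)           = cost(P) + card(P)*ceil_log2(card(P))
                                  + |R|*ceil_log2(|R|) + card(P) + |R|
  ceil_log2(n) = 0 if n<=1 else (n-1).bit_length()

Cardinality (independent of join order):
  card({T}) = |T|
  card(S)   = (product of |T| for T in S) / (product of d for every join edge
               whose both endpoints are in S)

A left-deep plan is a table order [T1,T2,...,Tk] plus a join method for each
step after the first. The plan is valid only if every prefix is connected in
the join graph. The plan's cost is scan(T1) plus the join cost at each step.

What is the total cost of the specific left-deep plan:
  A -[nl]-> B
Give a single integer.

12080

step 1: scan A: cost=80, card=80
step 2: join B via nl
    card(P join B) = 80*150/(75) = 160
    cost = 80 + 80*150 = 12080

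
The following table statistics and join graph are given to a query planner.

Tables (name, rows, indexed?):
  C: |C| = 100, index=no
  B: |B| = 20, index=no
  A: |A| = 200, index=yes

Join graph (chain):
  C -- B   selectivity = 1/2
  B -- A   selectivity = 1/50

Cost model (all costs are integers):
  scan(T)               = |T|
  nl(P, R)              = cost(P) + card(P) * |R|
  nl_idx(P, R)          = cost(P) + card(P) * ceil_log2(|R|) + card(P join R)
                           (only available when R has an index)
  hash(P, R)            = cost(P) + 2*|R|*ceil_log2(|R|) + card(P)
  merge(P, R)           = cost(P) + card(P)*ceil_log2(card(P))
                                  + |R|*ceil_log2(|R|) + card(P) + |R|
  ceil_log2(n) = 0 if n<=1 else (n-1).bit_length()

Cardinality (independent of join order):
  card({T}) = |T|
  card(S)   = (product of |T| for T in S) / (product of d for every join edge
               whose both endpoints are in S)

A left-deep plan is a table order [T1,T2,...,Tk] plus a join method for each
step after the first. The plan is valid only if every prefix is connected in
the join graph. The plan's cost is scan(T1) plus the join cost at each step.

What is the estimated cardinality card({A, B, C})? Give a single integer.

Tables in S: A(200), B(20), C(100)
Edges inside S: C-B(d=2), B-A(d=50)
numerator = 200 * 20 * 100 = 400000
denominator = 2 * 50 = 100
card(S) = 400000 / 100 = 4000

4000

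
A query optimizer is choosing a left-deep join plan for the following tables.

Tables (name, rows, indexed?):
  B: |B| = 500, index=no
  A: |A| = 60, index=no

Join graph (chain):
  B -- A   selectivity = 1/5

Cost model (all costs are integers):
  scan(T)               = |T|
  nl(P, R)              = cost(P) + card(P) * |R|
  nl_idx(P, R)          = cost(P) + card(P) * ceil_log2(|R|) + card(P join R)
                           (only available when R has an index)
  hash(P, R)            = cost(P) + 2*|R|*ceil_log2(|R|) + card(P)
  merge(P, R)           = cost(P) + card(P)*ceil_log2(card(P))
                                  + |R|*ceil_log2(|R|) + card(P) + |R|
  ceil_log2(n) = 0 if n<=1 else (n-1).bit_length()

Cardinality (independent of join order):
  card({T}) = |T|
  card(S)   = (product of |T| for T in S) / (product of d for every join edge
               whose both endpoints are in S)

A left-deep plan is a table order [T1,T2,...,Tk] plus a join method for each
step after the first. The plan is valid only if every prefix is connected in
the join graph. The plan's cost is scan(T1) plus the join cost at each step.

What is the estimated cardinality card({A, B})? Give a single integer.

Tables in S: A(60), B(500)
Edges inside S: B-A(d=5)
numerator = 60 * 500 = 30000
denominator = 5 = 5
card(S) = 30000 / 5 = 6000

6000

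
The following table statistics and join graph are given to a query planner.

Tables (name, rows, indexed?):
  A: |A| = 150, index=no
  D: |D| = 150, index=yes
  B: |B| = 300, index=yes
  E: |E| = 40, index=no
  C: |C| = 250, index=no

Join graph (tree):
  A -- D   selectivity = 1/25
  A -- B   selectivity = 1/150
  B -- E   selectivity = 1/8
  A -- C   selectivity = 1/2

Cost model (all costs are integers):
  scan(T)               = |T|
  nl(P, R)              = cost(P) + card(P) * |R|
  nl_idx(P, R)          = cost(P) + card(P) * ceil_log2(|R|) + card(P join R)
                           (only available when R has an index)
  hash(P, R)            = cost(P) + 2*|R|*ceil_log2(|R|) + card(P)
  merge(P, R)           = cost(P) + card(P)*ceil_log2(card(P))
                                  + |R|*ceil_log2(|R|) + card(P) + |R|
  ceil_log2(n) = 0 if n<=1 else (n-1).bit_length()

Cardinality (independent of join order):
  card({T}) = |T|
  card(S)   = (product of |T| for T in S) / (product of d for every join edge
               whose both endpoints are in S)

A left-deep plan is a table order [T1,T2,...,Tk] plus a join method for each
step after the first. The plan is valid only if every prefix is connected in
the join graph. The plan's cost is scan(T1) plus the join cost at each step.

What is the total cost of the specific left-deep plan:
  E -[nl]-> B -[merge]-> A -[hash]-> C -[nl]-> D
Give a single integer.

28161890

step 1: scan E: cost=40, card=40
step 2: join B via nl
    card(P join B) = 40*300/(8) = 1500
    cost = 40 + 40*300 = 12040
step 3: join A via merge
    card(P join A) = 1500*150/(150) = 1500
    cost = 12040 + 1500*11 + 150*8 + 1500 + 150 = 31390
step 4: join C via hash
    card(P join C) = 1500*250/(2) = 187500
    cost = 31390 + 2*250*8 + 1500 = 36890
step 5: join D via nl
    card(P join D) = 187500*150/(25) = 1125000
    cost = 36890 + 187500*150 = 28161890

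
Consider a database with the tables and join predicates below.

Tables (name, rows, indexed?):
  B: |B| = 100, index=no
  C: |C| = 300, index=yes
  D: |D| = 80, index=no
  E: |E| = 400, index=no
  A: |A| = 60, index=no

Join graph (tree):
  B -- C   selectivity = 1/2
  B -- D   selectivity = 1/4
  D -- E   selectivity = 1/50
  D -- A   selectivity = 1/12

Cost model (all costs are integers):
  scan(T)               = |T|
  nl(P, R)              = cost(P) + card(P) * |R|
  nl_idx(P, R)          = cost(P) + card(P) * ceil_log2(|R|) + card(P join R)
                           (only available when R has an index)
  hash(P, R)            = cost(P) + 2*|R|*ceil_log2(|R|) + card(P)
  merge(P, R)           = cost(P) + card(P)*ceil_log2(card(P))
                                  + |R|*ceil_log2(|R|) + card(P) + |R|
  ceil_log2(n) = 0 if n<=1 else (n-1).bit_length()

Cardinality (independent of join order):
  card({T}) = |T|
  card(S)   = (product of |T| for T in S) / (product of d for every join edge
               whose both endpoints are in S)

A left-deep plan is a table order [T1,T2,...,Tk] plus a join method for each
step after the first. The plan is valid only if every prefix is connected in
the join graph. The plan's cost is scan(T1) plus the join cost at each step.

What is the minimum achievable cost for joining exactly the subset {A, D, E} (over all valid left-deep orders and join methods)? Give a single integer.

3280

Selinger DP over subsets of {A,D,E}:
  {D}: scan cost=80, card=80
  {E}: scan cost=400, card=400
  {A}: scan cost=60, card=60
  {DE}: card=640; try (D,hash)→1920, (E,merge)→4720, (D,merge)→5040, (E,hash)→7360, (E,nl)→32080, (D,nl)→32400; best=1920 via (D,hash)
  {AD}: card=400; try (A,hash)→880, (D,merge)→1120, (A,merge)→1140, (D,hash)→1240, (D,nl)→4860, (A,nl)→4880; best=880 via (A,hash)
  {ADE}: card=3200; try (A,hash)→3280, (E,hash)→8480, (E,merge)→8880, (A,merge)→9380, (A,nl)→40320, (E,nl)→160880; best=3280 via (A,hash)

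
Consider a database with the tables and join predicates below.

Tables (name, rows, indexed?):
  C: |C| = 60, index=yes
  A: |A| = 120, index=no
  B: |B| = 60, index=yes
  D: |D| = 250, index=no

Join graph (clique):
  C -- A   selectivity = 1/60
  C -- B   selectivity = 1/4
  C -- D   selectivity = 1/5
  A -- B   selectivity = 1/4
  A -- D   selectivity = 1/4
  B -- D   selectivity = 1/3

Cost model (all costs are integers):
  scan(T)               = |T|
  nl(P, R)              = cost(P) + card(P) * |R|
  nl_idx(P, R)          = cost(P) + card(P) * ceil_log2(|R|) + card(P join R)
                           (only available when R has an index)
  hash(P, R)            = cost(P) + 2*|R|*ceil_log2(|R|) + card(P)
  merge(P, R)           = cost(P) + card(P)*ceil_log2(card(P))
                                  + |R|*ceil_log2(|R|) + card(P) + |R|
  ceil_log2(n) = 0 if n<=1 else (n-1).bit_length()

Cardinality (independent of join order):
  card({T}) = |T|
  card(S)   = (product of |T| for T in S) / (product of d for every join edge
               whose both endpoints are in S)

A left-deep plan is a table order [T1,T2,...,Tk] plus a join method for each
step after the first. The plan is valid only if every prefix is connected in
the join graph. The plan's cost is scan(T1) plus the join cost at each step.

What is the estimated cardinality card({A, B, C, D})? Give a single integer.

1875

Tables in S: A(120), B(60), C(60), D(250)
Edges inside S: C-A(d=60), C-B(d=4), C-D(d=5), A-B(d=4), A-D(d=4), B-D(d=3)
numerator = 120 * 60 * 60 * 250 = 108000000
denominator = 60 * 4 * 5 * 4 * 4 * 3 = 57600
card(S) = 108000000 / 57600 = 1875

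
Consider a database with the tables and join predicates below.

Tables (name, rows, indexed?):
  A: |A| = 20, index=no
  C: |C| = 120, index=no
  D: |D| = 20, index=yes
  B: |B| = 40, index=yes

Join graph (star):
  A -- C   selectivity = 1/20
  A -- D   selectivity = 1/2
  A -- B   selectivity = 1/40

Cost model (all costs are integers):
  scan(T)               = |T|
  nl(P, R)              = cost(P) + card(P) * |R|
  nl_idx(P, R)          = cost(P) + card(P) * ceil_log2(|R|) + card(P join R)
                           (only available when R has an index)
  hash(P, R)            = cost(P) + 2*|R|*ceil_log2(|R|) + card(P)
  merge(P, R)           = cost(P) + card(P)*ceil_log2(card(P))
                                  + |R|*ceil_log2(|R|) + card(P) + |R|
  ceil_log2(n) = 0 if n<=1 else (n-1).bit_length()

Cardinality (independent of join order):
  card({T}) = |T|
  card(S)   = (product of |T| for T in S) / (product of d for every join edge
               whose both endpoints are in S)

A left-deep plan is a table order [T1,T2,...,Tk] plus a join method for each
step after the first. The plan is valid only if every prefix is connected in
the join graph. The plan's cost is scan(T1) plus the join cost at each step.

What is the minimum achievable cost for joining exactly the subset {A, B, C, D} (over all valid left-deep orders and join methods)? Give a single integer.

1360

Selinger DP over subsets of {A,B,C,D}:
  {A}: scan cost=20, card=20
  {C}: scan cost=120, card=120
  {D}: scan cost=20, card=20
  {B}: scan cost=40, card=40
  {AC}: card=120; try (A,hash)→440, (C,merge)→1100, (A,merge)→1200, (C,hash)→1720, (C,nl)→2420, (A,nl)→2520; best=440 via (A,hash)
  {AD}: card=200; try (D,hash)→240, (A,hash)→240, (D,merge)→260, (A,merge)→260, (D,nl_idx)→320, (D,nl)→420 …(+1); best=240 via (D,hash)
  {AB}: card=20; try (B,nl_idx)→160, (A,hash)→280, (B,merge)→420, (A,merge)→440, (B,hash)→520, (B,nl)→820 …(+1); best=160 via (B,nl_idx)
  {ACD}: card=1200; try (D,hash)→760, (D,merge)→1520, (C,hash)→2120, (D,nl_idx)→2240, (D,nl)→2840, (C,merge)→3000 …(+1); best=760 via (D,hash)
  {ABC}: card=120; try (B,hash)→1040, (C,merge)→1240, (B,nl_idx)→1280, (B,merge)→1680, (C,hash)→1860, (C,nl)→2560 …(+1); best=1040 via (B,hash)
  {ABD}: card=200; try (D,hash)→380, (D,merge)→400, (D,nl_idx)→460, (D,nl)→560, (B,hash)→920, (B,nl_idx)→1640 …(+2); best=380 via (D,hash)
  {ABCD}: card=1200; try (D,hash)→1360, (D,merge)→2120, (C,hash)→2260, (B,hash)→2440, (D,nl_idx)→2840, (C,merge)→3140 …(+5); best=1360 via (D,hash)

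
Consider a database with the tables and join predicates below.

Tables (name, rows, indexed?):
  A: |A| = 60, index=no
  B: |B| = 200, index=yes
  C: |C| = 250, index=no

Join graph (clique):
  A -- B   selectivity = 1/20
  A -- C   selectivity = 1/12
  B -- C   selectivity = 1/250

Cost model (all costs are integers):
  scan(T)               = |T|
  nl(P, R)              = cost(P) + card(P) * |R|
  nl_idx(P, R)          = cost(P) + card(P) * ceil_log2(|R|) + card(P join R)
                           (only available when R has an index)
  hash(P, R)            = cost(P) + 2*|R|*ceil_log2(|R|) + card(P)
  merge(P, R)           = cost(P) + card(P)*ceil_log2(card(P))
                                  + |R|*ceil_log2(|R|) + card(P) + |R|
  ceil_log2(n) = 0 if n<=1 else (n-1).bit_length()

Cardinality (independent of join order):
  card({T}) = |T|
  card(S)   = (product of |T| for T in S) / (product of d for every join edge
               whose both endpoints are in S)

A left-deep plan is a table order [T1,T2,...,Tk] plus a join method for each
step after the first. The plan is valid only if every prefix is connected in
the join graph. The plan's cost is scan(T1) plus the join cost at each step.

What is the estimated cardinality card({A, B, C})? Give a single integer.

50

Tables in S: A(60), B(200), C(250)
Edges inside S: A-B(d=20), A-C(d=12), B-C(d=250)
numerator = 60 * 200 * 250 = 3000000
denominator = 20 * 12 * 250 = 60000
card(S) = 3000000 / 60000 = 50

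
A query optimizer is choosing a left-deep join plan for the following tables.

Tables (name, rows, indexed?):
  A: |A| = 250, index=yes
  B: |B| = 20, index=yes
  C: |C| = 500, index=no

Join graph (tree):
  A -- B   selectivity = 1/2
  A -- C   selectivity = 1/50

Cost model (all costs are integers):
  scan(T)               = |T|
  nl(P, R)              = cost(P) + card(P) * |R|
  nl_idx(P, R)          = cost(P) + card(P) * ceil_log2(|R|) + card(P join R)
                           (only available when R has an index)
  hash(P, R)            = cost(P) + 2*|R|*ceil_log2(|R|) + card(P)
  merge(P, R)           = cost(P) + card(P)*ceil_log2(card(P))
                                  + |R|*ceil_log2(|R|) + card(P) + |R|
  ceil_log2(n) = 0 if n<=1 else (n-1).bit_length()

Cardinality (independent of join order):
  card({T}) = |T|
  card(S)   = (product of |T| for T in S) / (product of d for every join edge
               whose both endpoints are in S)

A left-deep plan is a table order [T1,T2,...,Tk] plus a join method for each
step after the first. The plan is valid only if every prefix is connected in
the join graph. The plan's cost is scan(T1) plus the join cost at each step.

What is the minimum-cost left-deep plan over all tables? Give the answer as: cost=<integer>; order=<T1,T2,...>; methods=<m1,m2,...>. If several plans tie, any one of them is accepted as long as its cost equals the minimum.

cost=7700; order=C,A,B; methods=hash,hash

Selinger DP (subsets sized 1..n):
  {A}: scan cost=250, card=250
  {B}: scan cost=20, card=20
  {C}: scan cost=500, card=500
  {AB}: card=2500; try (B,hash)→700, (A,merge)→2390, (B,merge)→2620, (A,nl_idx)→2680, (B,nl_idx)→4000, (A,hash)→4040 …(+2); best=700 via (B,hash)
  {AC}: card=2500; try (A,hash)→5000, (A,nl_idx)→7000, (C,merge)→7500, (A,merge)→7750, (C,hash)→9500, (C,nl)→125250 …(+1); best=5000 via (A,hash)
  {ABC}: card=25000; try (B,hash)→7700, (C,hash)→12200, (B,merge)→37620, (C,merge)→38200, (B,nl_idx)→42500, (B,nl)→55000 …(+1); best=7700 via (B,hash)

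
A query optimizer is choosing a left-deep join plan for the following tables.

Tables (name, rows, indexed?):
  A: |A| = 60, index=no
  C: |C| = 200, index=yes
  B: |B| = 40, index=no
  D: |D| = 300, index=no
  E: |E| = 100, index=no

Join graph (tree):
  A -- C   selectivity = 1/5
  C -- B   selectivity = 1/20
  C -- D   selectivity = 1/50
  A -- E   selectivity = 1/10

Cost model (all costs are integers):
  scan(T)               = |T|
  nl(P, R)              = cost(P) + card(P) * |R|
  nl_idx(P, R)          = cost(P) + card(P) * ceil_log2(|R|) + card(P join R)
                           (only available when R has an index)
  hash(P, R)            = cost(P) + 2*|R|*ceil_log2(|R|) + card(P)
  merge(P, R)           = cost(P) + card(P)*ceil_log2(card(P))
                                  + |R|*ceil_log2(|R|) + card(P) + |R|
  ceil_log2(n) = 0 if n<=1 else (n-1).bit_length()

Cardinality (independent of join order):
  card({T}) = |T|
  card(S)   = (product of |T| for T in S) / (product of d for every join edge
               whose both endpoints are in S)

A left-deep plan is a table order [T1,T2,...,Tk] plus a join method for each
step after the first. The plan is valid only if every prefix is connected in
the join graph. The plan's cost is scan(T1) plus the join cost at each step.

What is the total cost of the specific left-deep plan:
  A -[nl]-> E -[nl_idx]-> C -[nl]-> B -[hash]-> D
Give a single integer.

step 1: scan A: cost=60, card=60
step 2: join E via nl
    card(P join E) = 60*100/(10) = 600
    cost = 60 + 60*100 = 6060
step 3: join C via nl_idx
    card(P join C) = 600*200/(5) = 24000
    cost = 6060 + 600*8 + 24000 = 34860
step 4: join B via nl
    card(P join B) = 24000*40/(20) = 48000
    cost = 34860 + 24000*40 = 994860
step 5: join D via hash
    card(P join D) = 48000*300/(50) = 288000
    cost = 994860 + 2*300*9 + 48000 = 1048260

1048260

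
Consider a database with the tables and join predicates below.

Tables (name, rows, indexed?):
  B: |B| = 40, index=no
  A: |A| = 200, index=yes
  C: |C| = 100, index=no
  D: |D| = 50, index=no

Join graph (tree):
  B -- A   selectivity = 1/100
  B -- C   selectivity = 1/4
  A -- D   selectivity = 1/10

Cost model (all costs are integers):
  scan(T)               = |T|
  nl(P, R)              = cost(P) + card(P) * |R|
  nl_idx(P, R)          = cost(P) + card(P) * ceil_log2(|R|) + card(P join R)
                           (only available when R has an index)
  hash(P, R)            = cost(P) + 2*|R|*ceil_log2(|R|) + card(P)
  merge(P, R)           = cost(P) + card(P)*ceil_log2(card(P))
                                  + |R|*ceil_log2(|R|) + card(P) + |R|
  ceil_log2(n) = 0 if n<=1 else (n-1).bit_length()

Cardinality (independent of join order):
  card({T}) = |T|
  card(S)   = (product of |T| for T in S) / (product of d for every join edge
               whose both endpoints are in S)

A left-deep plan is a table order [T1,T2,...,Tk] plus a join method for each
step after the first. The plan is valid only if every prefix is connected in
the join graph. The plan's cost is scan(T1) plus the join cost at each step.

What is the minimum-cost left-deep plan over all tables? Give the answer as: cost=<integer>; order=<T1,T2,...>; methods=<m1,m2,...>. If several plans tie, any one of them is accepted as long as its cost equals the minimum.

cost=2920; order=B,A,D,C; methods=nl_idx,hash,hash

Selinger DP (subsets sized 1..n):
  {B}: scan cost=40, card=40
  {A}: scan cost=200, card=200
  {C}: scan cost=100, card=100
  {D}: scan cost=50, card=50
  {AB}: card=80; try (A,nl_idx)→440, (B,hash)→880, (A,merge)→2120, (B,merge)→2280, (A,hash)→3280, (A,nl)→8040 …(+1); best=440 via (A,nl_idx)
  {BC}: card=1000; try (B,hash)→680, (C,merge)→1120, (B,merge)→1180, (C,hash)→1480, (C,nl)→4040, (B,nl)→4100; best=680 via (B,hash)
  {AD}: card=1000; try (D,hash)→1000, (A,nl_idx)→1450, (A,merge)→2200, (D,merge)→2350, (A,hash)→3300, (A,nl)→10050 …(+1); best=1000 via (D,hash)
  {ABC}: card=2000; try (C,merge)→1880, (C,hash)→1920, (A,hash)→4880, (C,nl)→8440, (A,nl_idx)→10680, (A,merge)→13480 …(+1); best=1880 via (C,merge)
  {ABD}: card=400; try (D,hash)→1120, (D,merge)→1430, (B,hash)→2480, (D,nl)→4440, (B,merge)→12280, (B,nl)→41000; best=1120 via (D,hash)
  {ABCD}: card=10000; try (C,hash)→2920, (D,hash)→4480, (C,merge)→5920, (D,merge)→26230, (C,nl)→41120, (D,nl)→101880; best=2920 via (C,hash)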